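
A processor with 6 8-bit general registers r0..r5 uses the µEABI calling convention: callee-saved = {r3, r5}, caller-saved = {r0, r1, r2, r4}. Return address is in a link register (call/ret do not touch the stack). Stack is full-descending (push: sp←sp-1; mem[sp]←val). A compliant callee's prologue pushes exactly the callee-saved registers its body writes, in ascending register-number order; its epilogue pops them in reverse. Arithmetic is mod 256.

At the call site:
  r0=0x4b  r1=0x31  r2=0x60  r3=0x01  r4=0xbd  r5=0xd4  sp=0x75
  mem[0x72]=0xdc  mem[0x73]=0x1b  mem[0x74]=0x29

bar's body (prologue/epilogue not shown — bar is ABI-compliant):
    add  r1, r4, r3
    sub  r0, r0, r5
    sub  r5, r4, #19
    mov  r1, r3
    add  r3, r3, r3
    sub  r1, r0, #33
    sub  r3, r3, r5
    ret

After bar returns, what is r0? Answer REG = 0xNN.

prologue: push r3 -> mem[0x74]=0x01, sp=0x74
prologue: push r5 -> mem[0x73]=0xd4, sp=0x73
body[0] add  r1, r4, r3 -> r1=0xbe
body[1] sub  r0, r0, r5 -> r0=0x77
body[2] sub  r5, r4, #19 -> r5=0xaa
body[3] mov  r1, r3 -> r1=0x01
body[4] add  r3, r3, r3 -> r3=0x02
body[5] sub  r1, r0, #33 -> r1=0x56
body[6] sub  r3, r3, r5 -> r3=0x58
epilogue: pop r5=0xd4, sp=0x74
epilogue: pop r3=0x01, sp=0x75
r0 is caller-saved -> body value

REG = 0x77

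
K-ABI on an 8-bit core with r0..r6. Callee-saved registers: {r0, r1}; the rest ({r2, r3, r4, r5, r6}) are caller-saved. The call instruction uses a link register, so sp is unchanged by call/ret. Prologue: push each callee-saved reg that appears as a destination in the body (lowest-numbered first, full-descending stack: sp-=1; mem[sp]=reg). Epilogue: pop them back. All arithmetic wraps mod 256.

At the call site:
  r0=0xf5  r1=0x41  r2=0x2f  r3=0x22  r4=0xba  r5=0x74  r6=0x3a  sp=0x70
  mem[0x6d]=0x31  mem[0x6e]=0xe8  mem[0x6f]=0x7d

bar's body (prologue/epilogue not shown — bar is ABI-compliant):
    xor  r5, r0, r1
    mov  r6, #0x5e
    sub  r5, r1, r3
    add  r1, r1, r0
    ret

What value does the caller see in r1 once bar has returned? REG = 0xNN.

prologue: push r1 → mem[0x6f]=0x41, sp=0x6f
body[0] xor  r5, r0, r1 → r5=0xb4
body[1] mov  r6, #0x5e → r6=0x5e
body[2] sub  r5, r1, r3 → r5=0x1f
body[3] add  r1, r1, r0 → r1=0x36
epilogue: pop r1=0x41, sp=0x70
r1 is callee-saved → restored

REG = 0x41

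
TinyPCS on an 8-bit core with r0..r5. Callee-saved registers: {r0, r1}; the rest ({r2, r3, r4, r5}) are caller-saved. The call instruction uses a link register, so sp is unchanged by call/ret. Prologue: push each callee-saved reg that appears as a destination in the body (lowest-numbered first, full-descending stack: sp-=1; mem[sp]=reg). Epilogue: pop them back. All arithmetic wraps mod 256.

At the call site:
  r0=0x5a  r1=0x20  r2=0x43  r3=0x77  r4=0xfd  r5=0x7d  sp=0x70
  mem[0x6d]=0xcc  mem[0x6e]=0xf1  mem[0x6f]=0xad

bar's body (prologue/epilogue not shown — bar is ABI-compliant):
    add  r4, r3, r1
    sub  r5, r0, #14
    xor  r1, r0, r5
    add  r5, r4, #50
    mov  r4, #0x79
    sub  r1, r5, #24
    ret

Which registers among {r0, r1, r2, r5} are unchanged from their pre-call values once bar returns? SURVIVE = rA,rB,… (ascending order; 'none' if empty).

SURVIVE = r0,r1,r2

prologue: push r1 -> mem[0x6f]=0x20, sp=0x6f
body[0] add  r4, r3, r1 -> r4=0x97
body[1] sub  r5, r0, #14 -> r5=0x4c
body[2] xor  r1, r0, r5 -> r1=0x16
body[3] add  r5, r4, #50 -> r5=0xc9
body[4] mov  r4, #0x79 -> r4=0x79
body[5] sub  r1, r5, #24 -> r1=0xb1
epilogue: pop r1=0x20, sp=0x70
r0: callee-saved, written=False
r1: callee-saved, written=True
r2: caller-saved, written=False
r5: caller-saved, written=True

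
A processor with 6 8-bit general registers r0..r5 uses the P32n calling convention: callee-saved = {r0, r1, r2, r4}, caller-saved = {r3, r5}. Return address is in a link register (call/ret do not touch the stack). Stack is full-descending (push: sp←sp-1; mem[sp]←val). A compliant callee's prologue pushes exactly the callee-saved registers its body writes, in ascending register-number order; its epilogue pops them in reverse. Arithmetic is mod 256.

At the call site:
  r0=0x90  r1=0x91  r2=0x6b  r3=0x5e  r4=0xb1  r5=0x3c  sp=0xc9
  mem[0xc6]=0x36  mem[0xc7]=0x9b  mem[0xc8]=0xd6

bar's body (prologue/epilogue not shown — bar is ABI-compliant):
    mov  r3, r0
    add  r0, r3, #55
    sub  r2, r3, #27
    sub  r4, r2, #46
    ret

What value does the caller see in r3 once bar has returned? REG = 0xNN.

prologue: push r0 -> mem[0xc8]=0x90, sp=0xc8
prologue: push r2 -> mem[0xc7]=0x6b, sp=0xc7
prologue: push r4 -> mem[0xc6]=0xb1, sp=0xc6
body[0] mov  r3, r0 -> r3=0x90
body[1] add  r0, r3, #55 -> r0=0xc7
body[2] sub  r2, r3, #27 -> r2=0x75
body[3] sub  r4, r2, #46 -> r4=0x47
epilogue: pop r4=0xb1, sp=0xc7
epilogue: pop r2=0x6b, sp=0xc8
epilogue: pop r0=0x90, sp=0xc9
r3 is caller-saved -> body value

REG = 0x90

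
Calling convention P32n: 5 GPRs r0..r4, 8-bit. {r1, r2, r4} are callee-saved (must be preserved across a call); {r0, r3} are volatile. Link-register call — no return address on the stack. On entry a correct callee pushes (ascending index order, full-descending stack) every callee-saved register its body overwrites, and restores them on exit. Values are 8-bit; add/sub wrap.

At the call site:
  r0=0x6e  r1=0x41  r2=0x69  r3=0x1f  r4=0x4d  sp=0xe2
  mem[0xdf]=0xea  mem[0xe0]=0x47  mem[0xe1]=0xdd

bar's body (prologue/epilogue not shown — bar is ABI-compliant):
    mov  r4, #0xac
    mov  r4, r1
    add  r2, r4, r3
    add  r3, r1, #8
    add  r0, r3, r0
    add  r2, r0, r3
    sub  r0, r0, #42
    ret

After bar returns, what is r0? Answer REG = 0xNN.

REG = 0x8d

prologue: push r2 -> mem[0xe1]=0x69, sp=0xe1
prologue: push r4 -> mem[0xe0]=0x4d, sp=0xe0
body[0] mov  r4, #0xac -> r4=0xac
body[1] mov  r4, r1 -> r4=0x41
body[2] add  r2, r4, r3 -> r2=0x60
body[3] add  r3, r1, #8 -> r3=0x49
body[4] add  r0, r3, r0 -> r0=0xb7
body[5] add  r2, r0, r3 -> r2=0x00
body[6] sub  r0, r0, #42 -> r0=0x8d
epilogue: pop r4=0x4d, sp=0xe1
epilogue: pop r2=0x69, sp=0xe2
r0 is caller-saved -> body value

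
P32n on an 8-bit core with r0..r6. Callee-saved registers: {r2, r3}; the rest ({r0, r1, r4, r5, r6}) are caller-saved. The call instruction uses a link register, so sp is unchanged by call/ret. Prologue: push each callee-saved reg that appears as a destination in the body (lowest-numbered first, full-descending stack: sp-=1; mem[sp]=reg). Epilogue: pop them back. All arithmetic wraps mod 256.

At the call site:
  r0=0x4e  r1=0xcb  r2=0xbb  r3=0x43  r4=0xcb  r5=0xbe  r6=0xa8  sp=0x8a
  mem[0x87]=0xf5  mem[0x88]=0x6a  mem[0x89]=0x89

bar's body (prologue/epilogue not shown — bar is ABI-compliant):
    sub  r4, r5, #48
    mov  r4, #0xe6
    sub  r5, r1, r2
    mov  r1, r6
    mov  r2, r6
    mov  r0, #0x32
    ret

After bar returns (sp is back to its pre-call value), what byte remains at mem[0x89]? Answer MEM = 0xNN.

prologue: push r2 -> mem[0x89]=0xbb, sp=0x89
body[0] sub  r4, r5, #48 -> r4=0x8e
body[1] mov  r4, #0xe6 -> r4=0xe6
body[2] sub  r5, r1, r2 -> r5=0x10
body[3] mov  r1, r6 -> r1=0xa8
body[4] mov  r2, r6 -> r2=0xa8
body[5] mov  r0, #0x32 -> r0=0x32
epilogue: pop r2=0xbb, sp=0x8a
prologue pushed ['r2'] at ['0x89']

MEM = 0xbb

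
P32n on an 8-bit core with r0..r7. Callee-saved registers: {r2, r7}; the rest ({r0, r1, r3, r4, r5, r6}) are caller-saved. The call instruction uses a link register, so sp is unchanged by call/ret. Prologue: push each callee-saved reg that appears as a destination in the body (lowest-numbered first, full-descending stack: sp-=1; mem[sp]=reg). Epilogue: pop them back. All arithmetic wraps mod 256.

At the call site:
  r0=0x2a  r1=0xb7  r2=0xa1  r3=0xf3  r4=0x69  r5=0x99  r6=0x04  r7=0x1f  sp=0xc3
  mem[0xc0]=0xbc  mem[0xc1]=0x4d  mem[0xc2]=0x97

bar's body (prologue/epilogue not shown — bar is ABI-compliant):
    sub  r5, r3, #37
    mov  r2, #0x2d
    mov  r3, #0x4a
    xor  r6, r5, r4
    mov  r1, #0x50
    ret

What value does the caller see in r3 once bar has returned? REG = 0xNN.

prologue: push r2 → mem[0xc2]=0xa1, sp=0xc2
body[0] sub  r5, r3, #37 → r5=0xce
body[1] mov  r2, #0x2d → r2=0x2d
body[2] mov  r3, #0x4a → r3=0x4a
body[3] xor  r6, r5, r4 → r6=0xa7
body[4] mov  r1, #0x50 → r1=0x50
epilogue: pop r2=0xa1, sp=0xc3
r3 is caller-saved → body value

REG = 0x4a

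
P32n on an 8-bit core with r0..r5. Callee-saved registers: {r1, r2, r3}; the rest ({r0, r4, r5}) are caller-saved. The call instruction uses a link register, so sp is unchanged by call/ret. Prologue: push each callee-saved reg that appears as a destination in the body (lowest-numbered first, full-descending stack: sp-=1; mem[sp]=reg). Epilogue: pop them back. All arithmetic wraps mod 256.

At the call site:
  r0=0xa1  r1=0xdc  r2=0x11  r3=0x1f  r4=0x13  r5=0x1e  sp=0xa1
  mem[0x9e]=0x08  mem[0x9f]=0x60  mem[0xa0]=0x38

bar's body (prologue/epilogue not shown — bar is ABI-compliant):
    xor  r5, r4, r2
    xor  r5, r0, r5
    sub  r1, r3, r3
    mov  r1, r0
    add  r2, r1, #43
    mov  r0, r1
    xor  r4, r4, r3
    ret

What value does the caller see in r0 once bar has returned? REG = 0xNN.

REG = 0xa1

prologue: push r1 -> mem[0xa0]=0xdc, sp=0xa0
prologue: push r2 -> mem[0x9f]=0x11, sp=0x9f
body[0] xor  r5, r4, r2 -> r5=0x02
body[1] xor  r5, r0, r5 -> r5=0xa3
body[2] sub  r1, r3, r3 -> r1=0x00
body[3] mov  r1, r0 -> r1=0xa1
body[4] add  r2, r1, #43 -> r2=0xcc
body[5] mov  r0, r1 -> r0=0xa1
body[6] xor  r4, r4, r3 -> r4=0x0c
epilogue: pop r2=0x11, sp=0xa0
epilogue: pop r1=0xdc, sp=0xa1
r0 is caller-saved -> body value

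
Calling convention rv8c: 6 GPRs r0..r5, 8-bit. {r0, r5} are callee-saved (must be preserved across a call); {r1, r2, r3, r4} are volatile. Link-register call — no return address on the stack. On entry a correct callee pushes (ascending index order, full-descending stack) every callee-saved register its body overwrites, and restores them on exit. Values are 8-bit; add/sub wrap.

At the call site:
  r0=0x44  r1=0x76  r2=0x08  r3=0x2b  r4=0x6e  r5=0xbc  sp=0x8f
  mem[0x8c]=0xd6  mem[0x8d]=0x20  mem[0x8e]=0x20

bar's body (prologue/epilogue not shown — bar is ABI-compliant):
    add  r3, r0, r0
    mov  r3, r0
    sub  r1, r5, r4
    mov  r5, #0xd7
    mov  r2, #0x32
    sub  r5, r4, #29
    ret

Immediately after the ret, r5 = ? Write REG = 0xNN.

REG = 0xbc

prologue: push r5 → mem[0x8e]=0xbc, sp=0x8e
body[0] add  r3, r0, r0 → r3=0x88
body[1] mov  r3, r0 → r3=0x44
body[2] sub  r1, r5, r4 → r1=0x4e
body[3] mov  r5, #0xd7 → r5=0xd7
body[4] mov  r2, #0x32 → r2=0x32
body[5] sub  r5, r4, #29 → r5=0x51
epilogue: pop r5=0xbc, sp=0x8f
r5 is callee-saved → restored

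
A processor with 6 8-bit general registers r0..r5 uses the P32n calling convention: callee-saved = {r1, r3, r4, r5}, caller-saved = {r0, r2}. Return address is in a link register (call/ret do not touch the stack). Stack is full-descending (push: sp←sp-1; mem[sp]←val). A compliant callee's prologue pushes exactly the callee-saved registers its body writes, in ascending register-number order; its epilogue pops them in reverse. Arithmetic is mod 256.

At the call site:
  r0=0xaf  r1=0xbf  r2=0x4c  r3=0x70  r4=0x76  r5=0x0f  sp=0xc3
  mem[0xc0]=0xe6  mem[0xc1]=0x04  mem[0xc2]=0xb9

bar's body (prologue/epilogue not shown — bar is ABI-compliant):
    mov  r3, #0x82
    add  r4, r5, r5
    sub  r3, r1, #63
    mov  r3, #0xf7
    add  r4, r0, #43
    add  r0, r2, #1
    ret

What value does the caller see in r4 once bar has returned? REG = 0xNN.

REG = 0x76

prologue: push r3 -> mem[0xc2]=0x70, sp=0xc2
prologue: push r4 -> mem[0xc1]=0x76, sp=0xc1
body[0] mov  r3, #0x82 -> r3=0x82
body[1] add  r4, r5, r5 -> r4=0x1e
body[2] sub  r3, r1, #63 -> r3=0x80
body[3] mov  r3, #0xf7 -> r3=0xf7
body[4] add  r4, r0, #43 -> r4=0xda
body[5] add  r0, r2, #1 -> r0=0x4d
epilogue: pop r4=0x76, sp=0xc2
epilogue: pop r3=0x70, sp=0xc3
r4 is callee-saved -> restored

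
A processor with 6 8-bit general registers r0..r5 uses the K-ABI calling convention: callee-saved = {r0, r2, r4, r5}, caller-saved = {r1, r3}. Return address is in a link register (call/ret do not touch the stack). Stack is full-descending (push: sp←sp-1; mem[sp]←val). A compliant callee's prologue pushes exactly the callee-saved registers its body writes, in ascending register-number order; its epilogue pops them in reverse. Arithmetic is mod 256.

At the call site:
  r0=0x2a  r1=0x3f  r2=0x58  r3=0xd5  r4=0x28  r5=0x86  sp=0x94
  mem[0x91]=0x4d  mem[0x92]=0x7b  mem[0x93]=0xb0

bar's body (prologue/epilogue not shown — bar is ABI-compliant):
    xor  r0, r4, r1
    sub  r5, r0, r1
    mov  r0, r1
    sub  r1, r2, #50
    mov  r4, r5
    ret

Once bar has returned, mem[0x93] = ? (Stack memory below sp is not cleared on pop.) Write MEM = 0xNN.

prologue: push r0 -> mem[0x93]=0x2a, sp=0x93
prologue: push r4 -> mem[0x92]=0x28, sp=0x92
prologue: push r5 -> mem[0x91]=0x86, sp=0x91
body[0] xor  r0, r4, r1 -> r0=0x17
body[1] sub  r5, r0, r1 -> r5=0xd8
body[2] mov  r0, r1 -> r0=0x3f
body[3] sub  r1, r2, #50 -> r1=0x26
body[4] mov  r4, r5 -> r4=0xd8
epilogue: pop r5=0x86, sp=0x92
epilogue: pop r4=0x28, sp=0x93
epilogue: pop r0=0x2a, sp=0x94
prologue pushed ['r0', 'r4', 'r5'] at ['0x93', '0x92', '0x91']

MEM = 0x2a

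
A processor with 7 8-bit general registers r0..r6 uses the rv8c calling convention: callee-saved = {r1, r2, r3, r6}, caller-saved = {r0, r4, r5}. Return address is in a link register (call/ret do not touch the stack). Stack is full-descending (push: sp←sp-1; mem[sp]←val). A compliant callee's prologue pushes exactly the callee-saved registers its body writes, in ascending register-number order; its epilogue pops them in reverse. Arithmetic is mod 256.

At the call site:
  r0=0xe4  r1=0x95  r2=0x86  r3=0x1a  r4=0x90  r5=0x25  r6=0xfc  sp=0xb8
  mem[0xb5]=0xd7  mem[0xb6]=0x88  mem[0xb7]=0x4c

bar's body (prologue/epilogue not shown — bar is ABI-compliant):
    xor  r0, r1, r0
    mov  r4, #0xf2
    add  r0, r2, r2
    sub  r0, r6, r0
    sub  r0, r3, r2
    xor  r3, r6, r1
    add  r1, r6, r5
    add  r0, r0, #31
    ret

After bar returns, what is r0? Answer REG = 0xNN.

REG = 0xb3

prologue: push r1 → mem[0xb7]=0x95, sp=0xb7
prologue: push r3 → mem[0xb6]=0x1a, sp=0xb6
body[0] xor  r0, r1, r0 → r0=0x71
body[1] mov  r4, #0xf2 → r4=0xf2
body[2] add  r0, r2, r2 → r0=0x0c
body[3] sub  r0, r6, r0 → r0=0xf0
body[4] sub  r0, r3, r2 → r0=0x94
body[5] xor  r3, r6, r1 → r3=0x69
body[6] add  r1, r6, r5 → r1=0x21
body[7] add  r0, r0, #31 → r0=0xb3
epilogue: pop r3=0x1a, sp=0xb7
epilogue: pop r1=0x95, sp=0xb8
r0 is caller-saved → body value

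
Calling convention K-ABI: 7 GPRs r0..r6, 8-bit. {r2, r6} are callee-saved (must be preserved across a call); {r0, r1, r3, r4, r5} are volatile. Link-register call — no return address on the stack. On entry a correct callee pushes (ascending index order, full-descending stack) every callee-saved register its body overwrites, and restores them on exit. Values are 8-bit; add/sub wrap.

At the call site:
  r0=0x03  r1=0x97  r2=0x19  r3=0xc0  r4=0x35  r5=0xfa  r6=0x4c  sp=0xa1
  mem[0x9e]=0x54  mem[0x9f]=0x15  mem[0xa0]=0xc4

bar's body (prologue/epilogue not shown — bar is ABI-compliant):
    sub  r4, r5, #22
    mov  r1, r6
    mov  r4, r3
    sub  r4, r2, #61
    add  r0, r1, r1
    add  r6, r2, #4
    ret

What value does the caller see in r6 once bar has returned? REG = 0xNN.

REG = 0x4c

prologue: push r6 -> mem[0xa0]=0x4c, sp=0xa0
body[0] sub  r4, r5, #22 -> r4=0xe4
body[1] mov  r1, r6 -> r1=0x4c
body[2] mov  r4, r3 -> r4=0xc0
body[3] sub  r4, r2, #61 -> r4=0xdc
body[4] add  r0, r1, r1 -> r0=0x98
body[5] add  r6, r2, #4 -> r6=0x1d
epilogue: pop r6=0x4c, sp=0xa1
r6 is callee-saved -> restored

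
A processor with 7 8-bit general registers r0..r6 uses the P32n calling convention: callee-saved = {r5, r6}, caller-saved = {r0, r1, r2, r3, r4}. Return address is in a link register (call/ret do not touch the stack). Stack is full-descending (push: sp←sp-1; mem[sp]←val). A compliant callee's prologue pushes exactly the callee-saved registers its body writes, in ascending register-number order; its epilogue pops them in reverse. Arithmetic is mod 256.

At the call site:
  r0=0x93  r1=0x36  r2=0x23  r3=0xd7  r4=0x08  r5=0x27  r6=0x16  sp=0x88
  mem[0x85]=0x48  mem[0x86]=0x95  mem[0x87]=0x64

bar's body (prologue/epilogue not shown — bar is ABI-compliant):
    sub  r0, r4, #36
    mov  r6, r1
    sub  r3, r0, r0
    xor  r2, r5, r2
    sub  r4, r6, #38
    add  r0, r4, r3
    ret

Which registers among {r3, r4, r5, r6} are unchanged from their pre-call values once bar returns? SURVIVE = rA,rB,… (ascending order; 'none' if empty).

prologue: push r6 → mem[0x87]=0x16, sp=0x87
body[0] sub  r0, r4, #36 → r0=0xe4
body[1] mov  r6, r1 → r6=0x36
body[2] sub  r3, r0, r0 → r3=0x00
body[3] xor  r2, r5, r2 → r2=0x04
body[4] sub  r4, r6, #38 → r4=0x10
body[5] add  r0, r4, r3 → r0=0x10
epilogue: pop r6=0x16, sp=0x88
r3: caller-saved, written=True
r4: caller-saved, written=True
r5: callee-saved, written=False
r6: callee-saved, written=True

SURVIVE = r5,r6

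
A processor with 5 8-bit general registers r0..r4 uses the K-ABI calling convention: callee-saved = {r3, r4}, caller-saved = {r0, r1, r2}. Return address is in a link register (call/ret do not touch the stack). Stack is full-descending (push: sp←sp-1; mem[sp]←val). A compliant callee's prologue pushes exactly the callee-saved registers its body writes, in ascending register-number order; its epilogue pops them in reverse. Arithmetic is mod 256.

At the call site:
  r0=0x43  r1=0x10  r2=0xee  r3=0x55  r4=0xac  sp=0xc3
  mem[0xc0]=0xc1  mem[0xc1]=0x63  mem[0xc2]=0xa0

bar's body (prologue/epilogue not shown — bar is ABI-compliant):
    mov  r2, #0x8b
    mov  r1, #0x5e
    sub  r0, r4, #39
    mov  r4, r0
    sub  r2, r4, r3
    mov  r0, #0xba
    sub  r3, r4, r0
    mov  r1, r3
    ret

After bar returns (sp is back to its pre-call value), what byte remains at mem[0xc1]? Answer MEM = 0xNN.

MEM = 0xac

prologue: push r3 -> mem[0xc2]=0x55, sp=0xc2
prologue: push r4 -> mem[0xc1]=0xac, sp=0xc1
body[0] mov  r2, #0x8b -> r2=0x8b
body[1] mov  r1, #0x5e -> r1=0x5e
body[2] sub  r0, r4, #39 -> r0=0x85
body[3] mov  r4, r0 -> r4=0x85
body[4] sub  r2, r4, r3 -> r2=0x30
body[5] mov  r0, #0xba -> r0=0xba
body[6] sub  r3, r4, r0 -> r3=0xcb
body[7] mov  r1, r3 -> r1=0xcb
epilogue: pop r4=0xac, sp=0xc2
epilogue: pop r3=0x55, sp=0xc3
prologue pushed ['r3', 'r4'] at ['0xc2', '0xc1']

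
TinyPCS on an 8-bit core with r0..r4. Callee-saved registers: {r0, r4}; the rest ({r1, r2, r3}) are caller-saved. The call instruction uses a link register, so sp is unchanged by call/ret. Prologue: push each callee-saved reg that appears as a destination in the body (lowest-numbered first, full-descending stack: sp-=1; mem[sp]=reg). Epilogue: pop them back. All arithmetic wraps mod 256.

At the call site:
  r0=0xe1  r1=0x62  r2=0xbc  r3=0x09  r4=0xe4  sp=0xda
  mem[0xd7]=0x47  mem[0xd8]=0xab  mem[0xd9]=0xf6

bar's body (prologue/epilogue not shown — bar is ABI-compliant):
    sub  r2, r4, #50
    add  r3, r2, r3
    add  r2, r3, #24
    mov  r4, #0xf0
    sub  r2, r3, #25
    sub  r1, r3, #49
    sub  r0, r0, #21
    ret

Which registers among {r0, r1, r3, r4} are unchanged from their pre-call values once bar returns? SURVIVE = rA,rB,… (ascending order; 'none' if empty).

SURVIVE = r0,r4

prologue: push r0 -> mem[0xd9]=0xe1, sp=0xd9
prologue: push r4 -> mem[0xd8]=0xe4, sp=0xd8
body[0] sub  r2, r4, #50 -> r2=0xb2
body[1] add  r3, r2, r3 -> r3=0xbb
body[2] add  r2, r3, #24 -> r2=0xd3
body[3] mov  r4, #0xf0 -> r4=0xf0
body[4] sub  r2, r3, #25 -> r2=0xa2
body[5] sub  r1, r3, #49 -> r1=0x8a
body[6] sub  r0, r0, #21 -> r0=0xcc
epilogue: pop r4=0xe4, sp=0xd9
epilogue: pop r0=0xe1, sp=0xda
r0: callee-saved, written=True
r1: caller-saved, written=True
r3: caller-saved, written=True
r4: callee-saved, written=True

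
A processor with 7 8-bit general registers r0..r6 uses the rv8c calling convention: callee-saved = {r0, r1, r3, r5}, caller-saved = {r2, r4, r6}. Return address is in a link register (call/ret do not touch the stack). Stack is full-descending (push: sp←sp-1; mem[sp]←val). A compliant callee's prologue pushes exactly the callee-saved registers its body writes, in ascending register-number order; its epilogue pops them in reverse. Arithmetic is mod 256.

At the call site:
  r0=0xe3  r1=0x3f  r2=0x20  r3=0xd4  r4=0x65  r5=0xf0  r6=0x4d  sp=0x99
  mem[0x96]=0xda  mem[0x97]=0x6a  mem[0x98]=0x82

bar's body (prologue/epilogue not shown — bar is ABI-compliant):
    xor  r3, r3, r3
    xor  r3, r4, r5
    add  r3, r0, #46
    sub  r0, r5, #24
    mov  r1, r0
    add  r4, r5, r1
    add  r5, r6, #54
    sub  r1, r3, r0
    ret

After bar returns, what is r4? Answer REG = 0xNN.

REG = 0xc8

prologue: push r0 → mem[0x98]=0xe3, sp=0x98
prologue: push r1 → mem[0x97]=0x3f, sp=0x97
prologue: push r3 → mem[0x96]=0xd4, sp=0x96
prologue: push r5 → mem[0x95]=0xf0, sp=0x95
body[0] xor  r3, r3, r3 → r3=0x00
body[1] xor  r3, r4, r5 → r3=0x95
body[2] add  r3, r0, #46 → r3=0x11
body[3] sub  r0, r5, #24 → r0=0xd8
body[4] mov  r1, r0 → r1=0xd8
body[5] add  r4, r5, r1 → r4=0xc8
body[6] add  r5, r6, #54 → r5=0x83
body[7] sub  r1, r3, r0 → r1=0x39
epilogue: pop r5=0xf0, sp=0x96
epilogue: pop r3=0xd4, sp=0x97
epilogue: pop r1=0x3f, sp=0x98
epilogue: pop r0=0xe3, sp=0x99
r4 is caller-saved → body value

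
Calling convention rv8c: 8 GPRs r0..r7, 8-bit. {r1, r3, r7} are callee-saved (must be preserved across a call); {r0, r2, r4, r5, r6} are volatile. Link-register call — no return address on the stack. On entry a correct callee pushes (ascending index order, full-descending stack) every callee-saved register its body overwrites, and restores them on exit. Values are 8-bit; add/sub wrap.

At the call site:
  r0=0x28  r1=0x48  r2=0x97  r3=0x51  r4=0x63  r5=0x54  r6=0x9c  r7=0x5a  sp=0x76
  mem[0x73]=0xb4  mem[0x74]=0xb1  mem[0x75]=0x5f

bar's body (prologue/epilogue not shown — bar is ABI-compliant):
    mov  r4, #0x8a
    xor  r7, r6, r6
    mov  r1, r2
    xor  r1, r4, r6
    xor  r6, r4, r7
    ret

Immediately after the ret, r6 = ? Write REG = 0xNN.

prologue: push r1 → mem[0x75]=0x48, sp=0x75
prologue: push r7 → mem[0x74]=0x5a, sp=0x74
body[0] mov  r4, #0x8a → r4=0x8a
body[1] xor  r7, r6, r6 → r7=0x00
body[2] mov  r1, r2 → r1=0x97
body[3] xor  r1, r4, r6 → r1=0x16
body[4] xor  r6, r4, r7 → r6=0x8a
epilogue: pop r7=0x5a, sp=0x75
epilogue: pop r1=0x48, sp=0x76
r6 is caller-saved → body value

REG = 0x8a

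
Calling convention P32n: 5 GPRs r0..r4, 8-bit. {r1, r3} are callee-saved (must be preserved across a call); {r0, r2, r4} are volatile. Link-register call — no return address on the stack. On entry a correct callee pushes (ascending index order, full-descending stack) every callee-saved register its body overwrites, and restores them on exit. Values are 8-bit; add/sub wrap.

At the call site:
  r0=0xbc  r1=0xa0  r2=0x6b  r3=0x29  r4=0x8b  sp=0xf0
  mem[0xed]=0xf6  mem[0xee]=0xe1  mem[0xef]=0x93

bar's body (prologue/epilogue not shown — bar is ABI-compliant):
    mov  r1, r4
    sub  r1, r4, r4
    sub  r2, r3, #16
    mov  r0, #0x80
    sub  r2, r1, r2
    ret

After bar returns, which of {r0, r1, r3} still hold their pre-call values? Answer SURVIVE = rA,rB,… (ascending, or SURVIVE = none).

SURVIVE = r1,r3

prologue: push r1 -> mem[0xef]=0xa0, sp=0xef
body[0] mov  r1, r4 -> r1=0x8b
body[1] sub  r1, r4, r4 -> r1=0x00
body[2] sub  r2, r3, #16 -> r2=0x19
body[3] mov  r0, #0x80 -> r0=0x80
body[4] sub  r2, r1, r2 -> r2=0xe7
epilogue: pop r1=0xa0, sp=0xf0
r0: caller-saved, written=True
r1: callee-saved, written=True
r3: callee-saved, written=False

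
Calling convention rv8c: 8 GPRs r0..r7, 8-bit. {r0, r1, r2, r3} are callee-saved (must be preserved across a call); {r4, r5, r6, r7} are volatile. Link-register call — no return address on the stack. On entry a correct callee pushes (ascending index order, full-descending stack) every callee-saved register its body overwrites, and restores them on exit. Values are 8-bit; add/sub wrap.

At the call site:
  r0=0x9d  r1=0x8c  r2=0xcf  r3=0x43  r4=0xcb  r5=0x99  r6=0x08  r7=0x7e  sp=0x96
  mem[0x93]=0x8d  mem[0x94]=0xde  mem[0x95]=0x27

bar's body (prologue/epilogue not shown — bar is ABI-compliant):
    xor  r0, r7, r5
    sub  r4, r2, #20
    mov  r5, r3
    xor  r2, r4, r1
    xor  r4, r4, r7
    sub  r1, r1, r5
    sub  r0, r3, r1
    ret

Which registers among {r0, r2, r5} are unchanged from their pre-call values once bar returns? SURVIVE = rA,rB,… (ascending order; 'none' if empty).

prologue: push r0 -> mem[0x95]=0x9d, sp=0x95
prologue: push r1 -> mem[0x94]=0x8c, sp=0x94
prologue: push r2 -> mem[0x93]=0xcf, sp=0x93
body[0] xor  r0, r7, r5 -> r0=0xe7
body[1] sub  r4, r2, #20 -> r4=0xbb
body[2] mov  r5, r3 -> r5=0x43
body[3] xor  r2, r4, r1 -> r2=0x37
body[4] xor  r4, r4, r7 -> r4=0xc5
body[5] sub  r1, r1, r5 -> r1=0x49
body[6] sub  r0, r3, r1 -> r0=0xfa
epilogue: pop r2=0xcf, sp=0x94
epilogue: pop r1=0x8c, sp=0x95
epilogue: pop r0=0x9d, sp=0x96
r0: callee-saved, written=True
r2: callee-saved, written=True
r5: caller-saved, written=True

SURVIVE = r0,r2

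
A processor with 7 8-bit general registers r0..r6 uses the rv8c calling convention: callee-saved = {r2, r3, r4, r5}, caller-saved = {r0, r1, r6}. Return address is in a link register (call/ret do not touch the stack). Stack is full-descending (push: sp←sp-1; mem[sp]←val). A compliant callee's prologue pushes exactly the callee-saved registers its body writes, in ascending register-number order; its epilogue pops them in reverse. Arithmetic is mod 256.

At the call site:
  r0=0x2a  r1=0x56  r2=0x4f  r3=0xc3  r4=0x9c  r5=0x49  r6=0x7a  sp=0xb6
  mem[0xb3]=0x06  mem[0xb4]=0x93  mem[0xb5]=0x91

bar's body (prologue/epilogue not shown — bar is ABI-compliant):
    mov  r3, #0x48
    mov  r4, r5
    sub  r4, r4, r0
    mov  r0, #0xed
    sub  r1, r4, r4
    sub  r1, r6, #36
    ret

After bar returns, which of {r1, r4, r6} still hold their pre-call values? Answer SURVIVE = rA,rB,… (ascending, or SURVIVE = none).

SURVIVE = r1,r4,r6

prologue: push r3 → mem[0xb5]=0xc3, sp=0xb5
prologue: push r4 → mem[0xb4]=0x9c, sp=0xb4
body[0] mov  r3, #0x48 → r3=0x48
body[1] mov  r4, r5 → r4=0x49
body[2] sub  r4, r4, r0 → r4=0x1f
body[3] mov  r0, #0xed → r0=0xed
body[4] sub  r1, r4, r4 → r1=0x00
body[5] sub  r1, r6, #36 → r1=0x56
epilogue: pop r4=0x9c, sp=0xb5
epilogue: pop r3=0xc3, sp=0xb6
r1: caller-saved, written=True
r4: callee-saved, written=True
r6: caller-saved, written=False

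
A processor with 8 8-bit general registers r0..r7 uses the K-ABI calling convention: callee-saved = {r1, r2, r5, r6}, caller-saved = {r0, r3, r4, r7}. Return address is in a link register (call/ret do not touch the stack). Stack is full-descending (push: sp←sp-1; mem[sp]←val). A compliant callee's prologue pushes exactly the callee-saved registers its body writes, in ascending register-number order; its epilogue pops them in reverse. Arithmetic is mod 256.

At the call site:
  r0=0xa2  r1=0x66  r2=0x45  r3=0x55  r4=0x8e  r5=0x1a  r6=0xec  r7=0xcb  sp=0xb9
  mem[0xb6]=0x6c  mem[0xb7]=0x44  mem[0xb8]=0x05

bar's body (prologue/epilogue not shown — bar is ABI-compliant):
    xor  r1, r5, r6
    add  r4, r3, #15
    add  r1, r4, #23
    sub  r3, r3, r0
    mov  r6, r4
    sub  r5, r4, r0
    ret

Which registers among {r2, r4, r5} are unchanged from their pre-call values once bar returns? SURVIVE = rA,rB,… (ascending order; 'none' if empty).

prologue: push r1 -> mem[0xb8]=0x66, sp=0xb8
prologue: push r5 -> mem[0xb7]=0x1a, sp=0xb7
prologue: push r6 -> mem[0xb6]=0xec, sp=0xb6
body[0] xor  r1, r5, r6 -> r1=0xf6
body[1] add  r4, r3, #15 -> r4=0x64
body[2] add  r1, r4, #23 -> r1=0x7b
body[3] sub  r3, r3, r0 -> r3=0xb3
body[4] mov  r6, r4 -> r6=0x64
body[5] sub  r5, r4, r0 -> r5=0xc2
epilogue: pop r6=0xec, sp=0xb7
epilogue: pop r5=0x1a, sp=0xb8
epilogue: pop r1=0x66, sp=0xb9
r2: callee-saved, written=False
r4: caller-saved, written=True
r5: callee-saved, written=True

SURVIVE = r2,r5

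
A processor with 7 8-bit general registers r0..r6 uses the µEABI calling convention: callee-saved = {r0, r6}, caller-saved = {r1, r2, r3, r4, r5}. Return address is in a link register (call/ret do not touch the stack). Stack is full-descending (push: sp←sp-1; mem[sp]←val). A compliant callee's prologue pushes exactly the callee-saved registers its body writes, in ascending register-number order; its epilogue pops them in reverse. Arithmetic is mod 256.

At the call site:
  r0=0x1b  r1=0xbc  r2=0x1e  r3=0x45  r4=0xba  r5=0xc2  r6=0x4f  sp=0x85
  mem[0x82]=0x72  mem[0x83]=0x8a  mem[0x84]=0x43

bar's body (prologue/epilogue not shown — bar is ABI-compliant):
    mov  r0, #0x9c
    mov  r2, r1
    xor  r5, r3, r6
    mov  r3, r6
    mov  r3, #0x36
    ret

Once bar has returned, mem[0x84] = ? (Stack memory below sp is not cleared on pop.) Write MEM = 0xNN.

prologue: push r0 -> mem[0x84]=0x1b, sp=0x84
body[0] mov  r0, #0x9c -> r0=0x9c
body[1] mov  r2, r1 -> r2=0xbc
body[2] xor  r5, r3, r6 -> r5=0x0a
body[3] mov  r3, r6 -> r3=0x4f
body[4] mov  r3, #0x36 -> r3=0x36
epilogue: pop r0=0x1b, sp=0x85
prologue pushed ['r0'] at ['0x84']

MEM = 0x1b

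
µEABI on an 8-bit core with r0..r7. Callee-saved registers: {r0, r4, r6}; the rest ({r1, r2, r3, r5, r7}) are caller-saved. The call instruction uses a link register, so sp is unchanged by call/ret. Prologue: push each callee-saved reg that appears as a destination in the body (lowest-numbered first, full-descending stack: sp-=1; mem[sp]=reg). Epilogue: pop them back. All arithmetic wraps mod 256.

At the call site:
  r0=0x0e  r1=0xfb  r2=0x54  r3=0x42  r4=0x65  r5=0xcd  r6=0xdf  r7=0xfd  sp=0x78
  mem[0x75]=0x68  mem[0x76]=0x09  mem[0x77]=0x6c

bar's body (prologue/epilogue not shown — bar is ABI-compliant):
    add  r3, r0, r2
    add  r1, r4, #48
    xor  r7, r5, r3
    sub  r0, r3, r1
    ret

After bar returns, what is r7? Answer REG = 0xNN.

prologue: push r0 → mem[0x77]=0x0e, sp=0x77
body[0] add  r3, r0, r2 → r3=0x62
body[1] add  r1, r4, #48 → r1=0x95
body[2] xor  r7, r5, r3 → r7=0xaf
body[3] sub  r0, r3, r1 → r0=0xcd
epilogue: pop r0=0x0e, sp=0x78
r7 is caller-saved → body value

REG = 0xaf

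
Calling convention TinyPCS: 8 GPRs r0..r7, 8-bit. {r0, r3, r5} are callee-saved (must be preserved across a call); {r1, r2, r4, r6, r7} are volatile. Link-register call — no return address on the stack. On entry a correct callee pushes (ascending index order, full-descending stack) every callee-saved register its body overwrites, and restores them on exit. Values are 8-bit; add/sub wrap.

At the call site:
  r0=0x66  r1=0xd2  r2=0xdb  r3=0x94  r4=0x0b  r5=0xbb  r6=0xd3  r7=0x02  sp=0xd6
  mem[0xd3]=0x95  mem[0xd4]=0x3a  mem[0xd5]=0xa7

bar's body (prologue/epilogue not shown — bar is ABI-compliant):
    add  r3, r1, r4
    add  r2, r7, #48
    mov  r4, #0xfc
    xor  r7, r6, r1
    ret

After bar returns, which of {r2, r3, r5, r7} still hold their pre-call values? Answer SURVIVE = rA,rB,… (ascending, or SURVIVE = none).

prologue: push r3 -> mem[0xd5]=0x94, sp=0xd5
body[0] add  r3, r1, r4 -> r3=0xdd
body[1] add  r2, r7, #48 -> r2=0x32
body[2] mov  r4, #0xfc -> r4=0xfc
body[3] xor  r7, r6, r1 -> r7=0x01
epilogue: pop r3=0x94, sp=0xd6
r2: caller-saved, written=True
r3: callee-saved, written=True
r5: callee-saved, written=False
r7: caller-saved, written=True

SURVIVE = r3,r5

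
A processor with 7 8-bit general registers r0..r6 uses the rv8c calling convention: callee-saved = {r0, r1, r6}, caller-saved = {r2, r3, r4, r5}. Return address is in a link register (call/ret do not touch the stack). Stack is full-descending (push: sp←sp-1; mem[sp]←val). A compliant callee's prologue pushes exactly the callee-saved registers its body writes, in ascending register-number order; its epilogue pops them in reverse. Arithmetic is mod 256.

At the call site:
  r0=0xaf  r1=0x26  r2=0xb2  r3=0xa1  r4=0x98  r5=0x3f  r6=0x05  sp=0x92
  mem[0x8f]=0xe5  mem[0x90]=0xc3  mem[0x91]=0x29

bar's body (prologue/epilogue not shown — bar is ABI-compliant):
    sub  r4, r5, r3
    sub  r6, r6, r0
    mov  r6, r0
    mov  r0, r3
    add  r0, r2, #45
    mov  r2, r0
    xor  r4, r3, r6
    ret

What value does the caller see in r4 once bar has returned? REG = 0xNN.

prologue: push r0 -> mem[0x91]=0xaf, sp=0x91
prologue: push r6 -> mem[0x90]=0x05, sp=0x90
body[0] sub  r4, r5, r3 -> r4=0x9e
body[1] sub  r6, r6, r0 -> r6=0x56
body[2] mov  r6, r0 -> r6=0xaf
body[3] mov  r0, r3 -> r0=0xa1
body[4] add  r0, r2, #45 -> r0=0xdf
body[5] mov  r2, r0 -> r2=0xdf
body[6] xor  r4, r3, r6 -> r4=0x0e
epilogue: pop r6=0x05, sp=0x91
epilogue: pop r0=0xaf, sp=0x92
r4 is caller-saved -> body value

REG = 0x0e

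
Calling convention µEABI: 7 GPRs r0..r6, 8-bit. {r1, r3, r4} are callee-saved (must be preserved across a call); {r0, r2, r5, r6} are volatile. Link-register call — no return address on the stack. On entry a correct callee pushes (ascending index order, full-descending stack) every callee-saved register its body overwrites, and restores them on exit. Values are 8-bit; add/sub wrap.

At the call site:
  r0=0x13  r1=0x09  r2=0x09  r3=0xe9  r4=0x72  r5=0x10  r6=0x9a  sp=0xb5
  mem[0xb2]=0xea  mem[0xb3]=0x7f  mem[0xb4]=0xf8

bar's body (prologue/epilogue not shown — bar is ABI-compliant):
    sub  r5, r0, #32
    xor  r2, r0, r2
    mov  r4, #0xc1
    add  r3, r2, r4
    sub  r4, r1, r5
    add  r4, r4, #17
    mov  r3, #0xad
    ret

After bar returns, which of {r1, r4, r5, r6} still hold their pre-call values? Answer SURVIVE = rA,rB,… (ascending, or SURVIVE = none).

prologue: push r3 -> mem[0xb4]=0xe9, sp=0xb4
prologue: push r4 -> mem[0xb3]=0x72, sp=0xb3
body[0] sub  r5, r0, #32 -> r5=0xf3
body[1] xor  r2, r0, r2 -> r2=0x1a
body[2] mov  r4, #0xc1 -> r4=0xc1
body[3] add  r3, r2, r4 -> r3=0xdb
body[4] sub  r4, r1, r5 -> r4=0x16
body[5] add  r4, r4, #17 -> r4=0x27
body[6] mov  r3, #0xad -> r3=0xad
epilogue: pop r4=0x72, sp=0xb4
epilogue: pop r3=0xe9, sp=0xb5
r1: callee-saved, written=False
r4: callee-saved, written=True
r5: caller-saved, written=True
r6: caller-saved, written=False

SURVIVE = r1,r4,r6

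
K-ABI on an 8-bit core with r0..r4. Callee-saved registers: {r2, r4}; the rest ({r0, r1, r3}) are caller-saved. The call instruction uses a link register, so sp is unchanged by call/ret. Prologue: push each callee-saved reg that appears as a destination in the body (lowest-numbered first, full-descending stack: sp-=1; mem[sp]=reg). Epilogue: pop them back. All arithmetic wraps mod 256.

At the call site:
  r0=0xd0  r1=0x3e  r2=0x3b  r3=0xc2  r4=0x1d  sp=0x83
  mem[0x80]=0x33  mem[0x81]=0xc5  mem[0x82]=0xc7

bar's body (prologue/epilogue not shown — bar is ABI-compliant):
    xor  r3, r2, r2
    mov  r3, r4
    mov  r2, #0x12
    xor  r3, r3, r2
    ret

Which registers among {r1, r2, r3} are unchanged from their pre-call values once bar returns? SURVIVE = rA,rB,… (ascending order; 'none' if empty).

prologue: push r2 -> mem[0x82]=0x3b, sp=0x82
body[0] xor  r3, r2, r2 -> r3=0x00
body[1] mov  r3, r4 -> r3=0x1d
body[2] mov  r2, #0x12 -> r2=0x12
body[3] xor  r3, r3, r2 -> r3=0x0f
epilogue: pop r2=0x3b, sp=0x83
r1: caller-saved, written=False
r2: callee-saved, written=True
r3: caller-saved, written=True

SURVIVE = r1,r2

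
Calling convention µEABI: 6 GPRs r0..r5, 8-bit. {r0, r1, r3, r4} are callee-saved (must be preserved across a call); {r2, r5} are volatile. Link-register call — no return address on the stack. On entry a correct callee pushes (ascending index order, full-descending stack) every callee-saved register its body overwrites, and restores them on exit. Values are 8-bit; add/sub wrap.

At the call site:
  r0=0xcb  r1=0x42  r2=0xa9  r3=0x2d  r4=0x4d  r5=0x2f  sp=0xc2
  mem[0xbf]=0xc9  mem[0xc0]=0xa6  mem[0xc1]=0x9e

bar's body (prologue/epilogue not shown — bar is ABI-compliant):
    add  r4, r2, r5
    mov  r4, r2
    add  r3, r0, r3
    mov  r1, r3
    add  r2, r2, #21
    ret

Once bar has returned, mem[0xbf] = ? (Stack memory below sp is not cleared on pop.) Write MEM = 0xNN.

prologue: push r1 -> mem[0xc1]=0x42, sp=0xc1
prologue: push r3 -> mem[0xc0]=0x2d, sp=0xc0
prologue: push r4 -> mem[0xbf]=0x4d, sp=0xbf
body[0] add  r4, r2, r5 -> r4=0xd8
body[1] mov  r4, r2 -> r4=0xa9
body[2] add  r3, r0, r3 -> r3=0xf8
body[3] mov  r1, r3 -> r1=0xf8
body[4] add  r2, r2, #21 -> r2=0xbe
epilogue: pop r4=0x4d, sp=0xc0
epilogue: pop r3=0x2d, sp=0xc1
epilogue: pop r1=0x42, sp=0xc2
prologue pushed ['r1', 'r3', 'r4'] at ['0xc1', '0xc0', '0xbf']

MEM = 0x4d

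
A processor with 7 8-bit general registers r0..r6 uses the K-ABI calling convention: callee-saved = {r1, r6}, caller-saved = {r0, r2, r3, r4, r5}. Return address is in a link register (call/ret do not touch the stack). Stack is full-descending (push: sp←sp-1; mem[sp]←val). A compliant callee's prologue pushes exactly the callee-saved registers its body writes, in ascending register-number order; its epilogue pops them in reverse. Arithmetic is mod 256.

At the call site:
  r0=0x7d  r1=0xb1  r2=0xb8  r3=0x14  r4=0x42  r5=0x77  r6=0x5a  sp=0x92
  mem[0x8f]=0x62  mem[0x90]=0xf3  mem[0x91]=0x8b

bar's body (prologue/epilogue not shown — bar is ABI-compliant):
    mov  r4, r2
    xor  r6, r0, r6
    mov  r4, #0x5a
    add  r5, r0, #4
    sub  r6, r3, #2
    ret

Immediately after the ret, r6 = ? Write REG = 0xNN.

REG = 0x5a

prologue: push r6 → mem[0x91]=0x5a, sp=0x91
body[0] mov  r4, r2 → r4=0xb8
body[1] xor  r6, r0, r6 → r6=0x27
body[2] mov  r4, #0x5a → r4=0x5a
body[3] add  r5, r0, #4 → r5=0x81
body[4] sub  r6, r3, #2 → r6=0x12
epilogue: pop r6=0x5a, sp=0x92
r6 is callee-saved → restored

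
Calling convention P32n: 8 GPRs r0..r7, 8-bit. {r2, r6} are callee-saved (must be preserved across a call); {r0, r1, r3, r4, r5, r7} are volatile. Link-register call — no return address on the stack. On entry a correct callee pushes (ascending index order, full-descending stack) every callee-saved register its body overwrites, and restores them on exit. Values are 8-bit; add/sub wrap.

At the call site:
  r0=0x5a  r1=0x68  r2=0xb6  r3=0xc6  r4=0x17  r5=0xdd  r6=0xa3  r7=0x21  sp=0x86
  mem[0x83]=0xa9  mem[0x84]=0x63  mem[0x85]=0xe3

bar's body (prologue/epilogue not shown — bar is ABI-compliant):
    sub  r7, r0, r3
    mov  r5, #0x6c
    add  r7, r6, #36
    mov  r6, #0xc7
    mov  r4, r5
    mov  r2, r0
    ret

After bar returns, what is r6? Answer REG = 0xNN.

prologue: push r2 → mem[0x85]=0xb6, sp=0x85
prologue: push r6 → mem[0x84]=0xa3, sp=0x84
body[0] sub  r7, r0, r3 → r7=0x94
body[1] mov  r5, #0x6c → r5=0x6c
body[2] add  r7, r6, #36 → r7=0xc7
body[3] mov  r6, #0xc7 → r6=0xc7
body[4] mov  r4, r5 → r4=0x6c
body[5] mov  r2, r0 → r2=0x5a
epilogue: pop r6=0xa3, sp=0x85
epilogue: pop r2=0xb6, sp=0x86
r6 is callee-saved → restored

REG = 0xa3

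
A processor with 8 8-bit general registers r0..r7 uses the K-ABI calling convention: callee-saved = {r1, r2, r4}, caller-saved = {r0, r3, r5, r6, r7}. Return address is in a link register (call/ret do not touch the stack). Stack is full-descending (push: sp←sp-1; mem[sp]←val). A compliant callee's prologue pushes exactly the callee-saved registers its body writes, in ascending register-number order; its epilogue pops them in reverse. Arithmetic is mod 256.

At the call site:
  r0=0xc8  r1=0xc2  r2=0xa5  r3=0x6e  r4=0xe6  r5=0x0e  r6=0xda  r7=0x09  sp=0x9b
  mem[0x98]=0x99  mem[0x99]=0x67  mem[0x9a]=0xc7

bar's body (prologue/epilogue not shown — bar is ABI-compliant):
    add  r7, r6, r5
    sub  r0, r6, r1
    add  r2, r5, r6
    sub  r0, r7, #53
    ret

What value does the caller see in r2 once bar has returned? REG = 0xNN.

prologue: push r2 → mem[0x9a]=0xa5, sp=0x9a
body[0] add  r7, r6, r5 → r7=0xe8
body[1] sub  r0, r6, r1 → r0=0x18
body[2] add  r2, r5, r6 → r2=0xe8
body[3] sub  r0, r7, #53 → r0=0xb3
epilogue: pop r2=0xa5, sp=0x9b
r2 is callee-saved → restored

REG = 0xa5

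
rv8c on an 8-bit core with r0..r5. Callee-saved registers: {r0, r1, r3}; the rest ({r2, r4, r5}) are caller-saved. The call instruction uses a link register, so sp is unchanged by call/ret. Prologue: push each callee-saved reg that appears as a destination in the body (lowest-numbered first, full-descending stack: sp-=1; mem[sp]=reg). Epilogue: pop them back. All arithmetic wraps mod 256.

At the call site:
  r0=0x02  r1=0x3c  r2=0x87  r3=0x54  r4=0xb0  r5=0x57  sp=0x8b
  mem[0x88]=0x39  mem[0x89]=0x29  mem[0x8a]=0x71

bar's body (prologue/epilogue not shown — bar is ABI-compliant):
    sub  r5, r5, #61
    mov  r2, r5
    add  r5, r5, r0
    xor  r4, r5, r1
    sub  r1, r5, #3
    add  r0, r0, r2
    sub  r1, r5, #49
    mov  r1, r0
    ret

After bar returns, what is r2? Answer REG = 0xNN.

REG = 0x1a

prologue: push r0 -> mem[0x8a]=0x02, sp=0x8a
prologue: push r1 -> mem[0x89]=0x3c, sp=0x89
body[0] sub  r5, r5, #61 -> r5=0x1a
body[1] mov  r2, r5 -> r2=0x1a
body[2] add  r5, r5, r0 -> r5=0x1c
body[3] xor  r4, r5, r1 -> r4=0x20
body[4] sub  r1, r5, #3 -> r1=0x19
body[5] add  r0, r0, r2 -> r0=0x1c
body[6] sub  r1, r5, #49 -> r1=0xeb
body[7] mov  r1, r0 -> r1=0x1c
epilogue: pop r1=0x3c, sp=0x8a
epilogue: pop r0=0x02, sp=0x8b
r2 is caller-saved -> body value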